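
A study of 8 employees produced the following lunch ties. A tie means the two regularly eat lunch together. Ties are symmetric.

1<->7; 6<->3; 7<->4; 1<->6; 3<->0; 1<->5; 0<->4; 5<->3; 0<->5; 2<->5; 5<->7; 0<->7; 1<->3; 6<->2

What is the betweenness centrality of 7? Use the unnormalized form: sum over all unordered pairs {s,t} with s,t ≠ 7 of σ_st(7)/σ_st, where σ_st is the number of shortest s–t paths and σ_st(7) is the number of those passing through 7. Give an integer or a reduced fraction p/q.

17/6

Pairs whose geodesics pass through 7 — 5–4: 1/2; 6–4: 1/2; 2–4: 1/2; 0–1: 1/3; 4–1: 1.
All other pairs contribute 0.
Summing the contributions gives betweenness(7) = 17/6.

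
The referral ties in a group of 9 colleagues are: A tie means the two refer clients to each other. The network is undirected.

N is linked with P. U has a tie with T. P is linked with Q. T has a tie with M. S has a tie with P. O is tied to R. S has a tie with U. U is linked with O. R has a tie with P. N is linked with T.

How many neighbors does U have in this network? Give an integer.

U is directly tied to O, S, and T. That is 3 neighbors, so the degree of U is 3.

3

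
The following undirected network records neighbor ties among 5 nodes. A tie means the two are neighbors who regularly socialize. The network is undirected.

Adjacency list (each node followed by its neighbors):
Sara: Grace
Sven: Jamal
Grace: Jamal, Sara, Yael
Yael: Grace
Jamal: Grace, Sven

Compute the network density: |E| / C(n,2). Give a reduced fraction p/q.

There are 4 edges and 5 nodes, so the maximum possible is C(5,2) = 10.
Density = 4/10 = 2/5.

2/5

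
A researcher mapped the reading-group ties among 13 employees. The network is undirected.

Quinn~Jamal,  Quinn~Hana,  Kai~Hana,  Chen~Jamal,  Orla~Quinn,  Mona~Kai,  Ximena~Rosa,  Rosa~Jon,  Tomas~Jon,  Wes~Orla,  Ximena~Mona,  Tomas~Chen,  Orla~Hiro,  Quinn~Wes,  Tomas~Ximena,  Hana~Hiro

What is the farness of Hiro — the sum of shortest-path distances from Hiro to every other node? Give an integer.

38

Distances from Hiro: Chen:4, Hana:1, Jamal:3, Jon:6, Kai:2, Mona:3, Orla:1, Quinn:2, Rosa:5, Tomas:5, Wes:2, Ximena:4.
Sum = 4 + 1 + 3 + 6 + 2 + 3 + 1 + 2 + 5 + 5 + 2 + 4 = 38.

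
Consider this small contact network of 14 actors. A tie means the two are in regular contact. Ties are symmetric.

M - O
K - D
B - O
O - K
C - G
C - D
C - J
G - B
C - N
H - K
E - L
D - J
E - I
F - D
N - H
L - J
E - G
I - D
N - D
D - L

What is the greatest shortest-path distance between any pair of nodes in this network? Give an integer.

4

Eccentricity of each node (its greatest distance to any other): B:4, C:4, D:3, E:4, F:4, G:3, H:4, I:4, J:4, K:3, L:4, M:4, N:4, O:3.
The maximum eccentricity is 4, realized for instance by the pair F–B via F – D – C – G – B. So the diameter is 4.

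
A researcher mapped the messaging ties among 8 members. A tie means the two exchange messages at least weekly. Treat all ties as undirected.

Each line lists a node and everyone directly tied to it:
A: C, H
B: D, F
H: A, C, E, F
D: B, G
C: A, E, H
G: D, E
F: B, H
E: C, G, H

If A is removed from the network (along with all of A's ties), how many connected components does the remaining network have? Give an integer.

1

A's neighbors (C and H) remain reachable from one another through other ties, so the rest of the network stays in one piece.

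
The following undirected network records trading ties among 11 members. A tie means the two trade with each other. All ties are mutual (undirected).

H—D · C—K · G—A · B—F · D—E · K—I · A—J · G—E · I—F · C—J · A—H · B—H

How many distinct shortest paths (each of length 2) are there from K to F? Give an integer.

1

The shortest distance is 2, and the only length-2 path is K–I–F. So there is exactly 1 shortest path.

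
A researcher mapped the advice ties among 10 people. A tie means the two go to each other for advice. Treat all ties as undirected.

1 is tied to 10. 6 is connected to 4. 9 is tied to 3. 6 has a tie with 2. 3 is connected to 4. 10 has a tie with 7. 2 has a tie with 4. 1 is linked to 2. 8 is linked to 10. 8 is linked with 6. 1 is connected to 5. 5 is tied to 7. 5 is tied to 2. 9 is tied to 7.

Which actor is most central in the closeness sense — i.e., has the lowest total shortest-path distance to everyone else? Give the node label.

Farness (sum of distances to all others) for each node — 1:17, 2:15, 3:20, 4:17, 5:17, 6:17, 7:17, 8:19, 9:20, 10:17.
The smallest farness is 15, for 2, so 2 has the highest closeness.

2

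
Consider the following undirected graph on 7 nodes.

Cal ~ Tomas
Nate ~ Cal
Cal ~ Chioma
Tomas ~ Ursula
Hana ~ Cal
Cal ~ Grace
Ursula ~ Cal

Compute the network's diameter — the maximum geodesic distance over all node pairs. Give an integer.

2

Eccentricity of each node (its greatest distance to any other): Cal:1, Chioma:2, Grace:2, Hana:2, Nate:2, Tomas:2, Ursula:2.
The maximum eccentricity is 2, realized for instance by the pair Ursula–Chioma via Ursula – Cal – Chioma. So the diameter is 2.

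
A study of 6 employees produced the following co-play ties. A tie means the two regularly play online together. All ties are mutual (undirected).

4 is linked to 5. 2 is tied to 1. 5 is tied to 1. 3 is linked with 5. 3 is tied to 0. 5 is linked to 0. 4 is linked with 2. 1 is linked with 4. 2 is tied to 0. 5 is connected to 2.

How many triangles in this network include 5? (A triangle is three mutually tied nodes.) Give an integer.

5's neighbors: 0, 1, 2, 3, and 4.
Neighbor pairs that are themselves tied: 5–0–2; 5–0–3; 5–1–2; 5–1–4; 5–2–4. Each forms one triangle with 5, for 5 in total.

5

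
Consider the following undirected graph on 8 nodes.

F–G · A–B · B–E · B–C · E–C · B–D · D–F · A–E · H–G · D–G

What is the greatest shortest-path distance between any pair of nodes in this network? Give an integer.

Eccentricity of each node (its greatest distance to any other): A:4, B:3, C:4, D:2, E:4, F:3, G:3, H:4.
The maximum eccentricity is 4, realized for instance by the pair A–H via A – B – D – G – H. So the diameter is 4.

4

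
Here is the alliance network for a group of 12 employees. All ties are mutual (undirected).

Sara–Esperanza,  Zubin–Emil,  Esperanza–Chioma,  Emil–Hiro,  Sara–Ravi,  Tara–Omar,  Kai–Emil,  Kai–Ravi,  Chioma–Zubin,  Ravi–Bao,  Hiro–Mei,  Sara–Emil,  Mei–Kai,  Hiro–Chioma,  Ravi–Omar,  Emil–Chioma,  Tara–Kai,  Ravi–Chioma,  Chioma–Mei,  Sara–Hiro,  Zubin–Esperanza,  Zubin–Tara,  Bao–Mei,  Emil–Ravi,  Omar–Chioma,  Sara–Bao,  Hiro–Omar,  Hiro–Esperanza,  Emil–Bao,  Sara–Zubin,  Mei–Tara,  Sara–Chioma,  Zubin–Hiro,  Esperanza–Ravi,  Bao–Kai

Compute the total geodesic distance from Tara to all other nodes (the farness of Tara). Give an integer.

18

Distances from Tara: Bao:2, Chioma:2, Emil:2, Esperanza:2, Hiro:2, Kai:1, Mei:1, Omar:1, Ravi:2, Sara:2, Zubin:1.
Sum = 2 + 2 + 2 + 2 + 2 + 1 + 1 + 1 + 2 + 2 + 1 = 18.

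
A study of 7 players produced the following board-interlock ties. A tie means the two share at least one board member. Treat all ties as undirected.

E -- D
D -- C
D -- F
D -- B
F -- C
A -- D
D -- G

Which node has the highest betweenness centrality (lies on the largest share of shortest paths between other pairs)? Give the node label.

Unnormalized betweenness of each node: A:0, B:0, C:0, D:14, E:0, F:0, G:0.
D has the largest value, 14, making it the main broker — the node through which the most shortest paths run.

D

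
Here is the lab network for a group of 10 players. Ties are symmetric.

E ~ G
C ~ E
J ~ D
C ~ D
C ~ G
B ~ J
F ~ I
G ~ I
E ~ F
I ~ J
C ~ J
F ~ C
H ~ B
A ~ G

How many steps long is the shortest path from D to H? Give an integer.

3

One shortest route is D – J – B – H, which uses 3 edges, and at distance 2 from D we only reach {B, E, F, G, I}, which does not include H. So d(D,H) = 3.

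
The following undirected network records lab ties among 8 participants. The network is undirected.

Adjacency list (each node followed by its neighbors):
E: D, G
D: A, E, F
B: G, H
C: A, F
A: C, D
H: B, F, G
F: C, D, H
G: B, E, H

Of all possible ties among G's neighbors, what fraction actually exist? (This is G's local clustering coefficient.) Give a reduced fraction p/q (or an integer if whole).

G's neighbors: B, E, and H (k = 3).
Possible neighbor pairs: C(3,2) = 3. Edges among them: B–H → e = 1.
Clustering(G) = 1/3.

1/3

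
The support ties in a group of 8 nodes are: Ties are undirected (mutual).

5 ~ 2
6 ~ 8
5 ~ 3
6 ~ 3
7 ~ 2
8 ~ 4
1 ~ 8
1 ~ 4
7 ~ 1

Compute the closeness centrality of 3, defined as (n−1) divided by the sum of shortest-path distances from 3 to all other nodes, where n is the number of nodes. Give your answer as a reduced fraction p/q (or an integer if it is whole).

Distances from 3: 1:3, 2:2, 4:3, 5:1, 6:1, 7:3, 8:2. Sum = 15.
n = 8, so closeness = 7/15.

7/15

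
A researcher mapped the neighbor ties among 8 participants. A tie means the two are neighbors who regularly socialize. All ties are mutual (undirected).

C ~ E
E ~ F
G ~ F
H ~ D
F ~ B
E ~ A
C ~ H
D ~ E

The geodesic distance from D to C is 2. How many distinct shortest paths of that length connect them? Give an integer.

2

The shortest distance is 2. The length-2 paths are: D–H–C; D–E–C.
That gives 2 distinct shortest paths.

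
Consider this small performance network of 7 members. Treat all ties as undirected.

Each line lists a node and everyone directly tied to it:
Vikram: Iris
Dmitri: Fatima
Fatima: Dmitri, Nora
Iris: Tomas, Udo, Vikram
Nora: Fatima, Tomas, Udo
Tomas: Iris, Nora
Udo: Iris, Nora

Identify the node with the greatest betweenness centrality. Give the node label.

Nora

Unnormalized betweenness of each node: Dmitri:0, Fatima:5, Iris:11/2, Nora:17/2, Tomas:3, Udo:3, Vikram:0.
Nora has the largest value, 17/2, making it the main broker — the node through which the most shortest paths run.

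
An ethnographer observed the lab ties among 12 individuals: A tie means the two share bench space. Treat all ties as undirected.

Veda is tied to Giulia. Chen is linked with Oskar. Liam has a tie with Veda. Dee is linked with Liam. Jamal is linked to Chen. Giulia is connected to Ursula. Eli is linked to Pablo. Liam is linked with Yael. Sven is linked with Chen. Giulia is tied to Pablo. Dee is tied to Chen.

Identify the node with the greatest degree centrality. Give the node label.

Degrees — Chen:4, Dee:2, Eli:1, Giulia:3, Jamal:1, Liam:3, Oskar:1, Pablo:2, Sven:1, Ursula:1, Veda:2, Yael:1.
The maximum is 4, attained only by Chen.

Chen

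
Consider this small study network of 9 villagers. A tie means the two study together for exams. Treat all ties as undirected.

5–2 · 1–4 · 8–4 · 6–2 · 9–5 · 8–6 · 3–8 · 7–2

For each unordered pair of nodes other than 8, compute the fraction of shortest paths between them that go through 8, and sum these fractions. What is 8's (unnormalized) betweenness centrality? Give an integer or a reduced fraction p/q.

Pairs whose geodesics pass through 8 — 9–3: 1; 9–4: 1; 9–1: 1; 7–3: 1; 7–4: 1; 7–1: 1; 3–5: 1; 3–6: 1; 3–2: 1; 3–4: 1; 3–1: 1; 5–4: 1; 5–1: 1; 6–4: 1 … (+3 more pairs).
All other pairs contribute 0.
Summing the contributions gives betweenness(8) = 17.

17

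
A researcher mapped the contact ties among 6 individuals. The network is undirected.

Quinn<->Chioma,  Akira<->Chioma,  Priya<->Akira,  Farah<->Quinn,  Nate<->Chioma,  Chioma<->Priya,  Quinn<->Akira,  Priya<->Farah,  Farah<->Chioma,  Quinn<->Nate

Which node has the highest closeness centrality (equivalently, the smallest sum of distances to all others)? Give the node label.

Chioma

Farness (sum of distances to all others) for each node — Akira:7, Chioma:5, Farah:7, Nate:8, Priya:7, Quinn:6.
The smallest farness is 5, for Chioma, so Chioma has the highest closeness.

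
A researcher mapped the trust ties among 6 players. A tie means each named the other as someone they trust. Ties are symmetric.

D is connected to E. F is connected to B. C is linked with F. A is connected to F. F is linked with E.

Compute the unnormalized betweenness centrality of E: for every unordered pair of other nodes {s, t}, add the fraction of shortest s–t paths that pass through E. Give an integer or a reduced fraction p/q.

4

Pairs whose geodesics pass through E — C–D: 1; A–D: 1; B–D: 1; F–D: 1.
All other pairs contribute 0.
Summing the contributions gives betweenness(E) = 4.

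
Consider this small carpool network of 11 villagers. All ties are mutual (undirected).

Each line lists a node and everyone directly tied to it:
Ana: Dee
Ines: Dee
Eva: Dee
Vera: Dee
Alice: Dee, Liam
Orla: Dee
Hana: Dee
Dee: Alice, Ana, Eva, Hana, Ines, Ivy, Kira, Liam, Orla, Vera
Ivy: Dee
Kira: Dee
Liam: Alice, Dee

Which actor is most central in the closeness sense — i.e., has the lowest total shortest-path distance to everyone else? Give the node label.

Farness (sum of distances to all others) for each node — Alice:18, Ana:19, Dee:10, Eva:19, Hana:19, Ines:19, Ivy:19, Kira:19, Liam:18, Orla:19, Vera:19.
The smallest farness is 10, for Dee, so Dee has the highest closeness.

Dee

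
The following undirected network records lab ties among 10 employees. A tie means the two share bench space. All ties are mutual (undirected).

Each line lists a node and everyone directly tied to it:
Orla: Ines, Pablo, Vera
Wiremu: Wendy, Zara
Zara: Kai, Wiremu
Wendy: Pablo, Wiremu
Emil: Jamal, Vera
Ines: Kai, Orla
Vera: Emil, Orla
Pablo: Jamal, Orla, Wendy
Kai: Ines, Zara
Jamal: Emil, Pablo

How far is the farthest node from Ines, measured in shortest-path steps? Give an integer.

Distances from Ines: Emil:3, Jamal:3, Kai:1, Orla:1, Pablo:2, Vera:2, Wendy:3, Wiremu:3, Zara:2.
The largest is 3 (to Wendy, Jamal, Emil, and Wiremu), so the eccentricity of Ines is 3.

3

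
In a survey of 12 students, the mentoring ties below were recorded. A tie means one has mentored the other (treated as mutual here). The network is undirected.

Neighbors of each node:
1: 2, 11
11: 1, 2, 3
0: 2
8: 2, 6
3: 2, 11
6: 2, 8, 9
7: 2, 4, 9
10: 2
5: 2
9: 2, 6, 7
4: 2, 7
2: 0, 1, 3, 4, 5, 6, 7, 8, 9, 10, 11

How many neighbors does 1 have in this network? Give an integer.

2

1 is directly tied to 2 and 11. That is 2 neighbors, so the degree of 1 is 2.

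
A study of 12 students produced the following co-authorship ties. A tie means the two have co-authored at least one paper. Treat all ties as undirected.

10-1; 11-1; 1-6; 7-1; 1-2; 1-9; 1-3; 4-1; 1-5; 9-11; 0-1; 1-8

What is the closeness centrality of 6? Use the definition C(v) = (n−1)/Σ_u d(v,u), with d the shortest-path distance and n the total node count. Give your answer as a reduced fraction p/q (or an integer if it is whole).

Distances from 6: 0:2, 1:1, 2:2, 3:2, 4:2, 5:2, 7:2, 8:2, 9:2, 10:2, 11:2. Sum = 21.
n = 12, so closeness = 11/21.

11/21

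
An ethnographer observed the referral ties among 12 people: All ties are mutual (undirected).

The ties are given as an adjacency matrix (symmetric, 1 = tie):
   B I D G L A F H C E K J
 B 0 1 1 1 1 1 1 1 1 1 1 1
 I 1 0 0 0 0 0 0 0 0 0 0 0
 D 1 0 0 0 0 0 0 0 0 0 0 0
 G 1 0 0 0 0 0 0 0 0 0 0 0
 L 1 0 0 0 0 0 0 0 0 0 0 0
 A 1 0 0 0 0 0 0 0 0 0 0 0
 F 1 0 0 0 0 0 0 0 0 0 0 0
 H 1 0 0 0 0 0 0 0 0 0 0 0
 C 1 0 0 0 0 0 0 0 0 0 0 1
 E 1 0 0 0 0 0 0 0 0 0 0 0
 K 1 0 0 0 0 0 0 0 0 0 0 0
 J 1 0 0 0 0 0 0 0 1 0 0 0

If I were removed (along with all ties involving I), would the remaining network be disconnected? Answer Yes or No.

No

Even without I, every remaining node can still reach every other (the residual graph is connected), so I is not a cut vertex.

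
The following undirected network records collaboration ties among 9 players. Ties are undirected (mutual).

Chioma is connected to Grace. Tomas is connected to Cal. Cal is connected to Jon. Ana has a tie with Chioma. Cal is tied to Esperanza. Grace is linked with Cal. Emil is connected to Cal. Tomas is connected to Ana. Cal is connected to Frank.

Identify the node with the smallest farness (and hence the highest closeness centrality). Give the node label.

Farness (sum of distances to all others) for each node — Ana:18, Cal:10, Chioma:18, Emil:17, Esperanza:17, Frank:17, Grace:14, Jon:17, Tomas:14.
The smallest farness is 10, for Cal, so Cal has the highest closeness.

Cal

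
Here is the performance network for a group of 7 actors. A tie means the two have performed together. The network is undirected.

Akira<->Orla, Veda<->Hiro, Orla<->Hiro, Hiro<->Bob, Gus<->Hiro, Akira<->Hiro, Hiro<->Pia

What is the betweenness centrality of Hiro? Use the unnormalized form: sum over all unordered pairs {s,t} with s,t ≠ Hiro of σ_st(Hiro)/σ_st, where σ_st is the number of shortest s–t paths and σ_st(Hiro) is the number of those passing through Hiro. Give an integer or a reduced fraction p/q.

Pairs whose geodesics pass through Hiro — Gus–Akira: 1; Gus–Bob: 1; Gus–Orla: 1; Gus–Pia: 1; Gus–Veda: 1; Akira–Bob: 1; Akira–Pia: 1; Akira–Veda: 1; Bob–Orla: 1; Bob–Pia: 1; Bob–Veda: 1; Orla–Pia: 1; Orla–Veda: 1; Pia–Veda: 1.
All other pairs contribute 0.
Summing the contributions gives betweenness(Hiro) = 14.

14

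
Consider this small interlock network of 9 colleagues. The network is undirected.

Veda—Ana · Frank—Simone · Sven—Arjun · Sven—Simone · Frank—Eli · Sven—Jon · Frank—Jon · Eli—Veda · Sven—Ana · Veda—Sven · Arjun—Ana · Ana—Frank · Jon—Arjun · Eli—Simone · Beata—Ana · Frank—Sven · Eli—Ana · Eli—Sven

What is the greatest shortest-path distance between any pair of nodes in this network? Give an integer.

Eccentricity of each node (its greatest distance to any other): Ana:2, Arjun:2, Beata:3, Eli:2, Frank:2, Jon:3, Simone:3, Sven:2, Veda:2.
The maximum eccentricity is 3, realized for instance by the pair Jon–Beata via Jon – Sven – Ana – Beata. So the diameter is 3.

3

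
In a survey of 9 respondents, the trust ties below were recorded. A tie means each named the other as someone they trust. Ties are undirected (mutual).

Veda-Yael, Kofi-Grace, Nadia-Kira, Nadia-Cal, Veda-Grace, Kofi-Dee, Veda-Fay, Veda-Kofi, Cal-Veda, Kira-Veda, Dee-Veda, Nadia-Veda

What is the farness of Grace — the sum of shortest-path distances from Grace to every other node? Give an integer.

14

Distances from Grace: Cal:2, Dee:2, Fay:2, Kira:2, Kofi:1, Nadia:2, Veda:1, Yael:2.
Sum = 2 + 2 + 2 + 2 + 1 + 2 + 1 + 2 = 14.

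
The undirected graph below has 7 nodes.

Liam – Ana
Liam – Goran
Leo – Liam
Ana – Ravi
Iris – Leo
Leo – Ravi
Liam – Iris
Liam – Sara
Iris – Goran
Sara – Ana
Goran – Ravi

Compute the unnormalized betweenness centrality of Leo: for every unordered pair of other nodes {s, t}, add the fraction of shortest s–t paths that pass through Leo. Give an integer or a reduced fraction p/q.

5/6

Pairs whose geodesics pass through Leo — Liam–Ravi: 1/3; Ravi–Iris: 1/2.
All other pairs contribute 0.
Summing the contributions gives betweenness(Leo) = 5/6.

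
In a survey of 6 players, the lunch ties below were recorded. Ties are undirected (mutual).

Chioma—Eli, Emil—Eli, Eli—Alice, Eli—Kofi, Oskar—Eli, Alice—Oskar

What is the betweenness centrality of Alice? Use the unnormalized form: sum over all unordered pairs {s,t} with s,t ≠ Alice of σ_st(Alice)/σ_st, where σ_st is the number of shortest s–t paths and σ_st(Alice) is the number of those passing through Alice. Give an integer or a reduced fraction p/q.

No shortest path between any pair of other nodes passes through Alice.
Summing the contributions gives betweenness(Alice) = 0.

0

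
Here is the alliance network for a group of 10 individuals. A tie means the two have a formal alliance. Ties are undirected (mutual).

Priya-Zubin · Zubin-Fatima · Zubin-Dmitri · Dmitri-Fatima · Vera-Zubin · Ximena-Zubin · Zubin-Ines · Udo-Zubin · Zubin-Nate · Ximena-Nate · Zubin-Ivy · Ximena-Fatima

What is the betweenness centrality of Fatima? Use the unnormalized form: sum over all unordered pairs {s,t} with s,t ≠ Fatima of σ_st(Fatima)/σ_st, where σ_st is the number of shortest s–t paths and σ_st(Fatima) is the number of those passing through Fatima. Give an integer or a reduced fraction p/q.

1/2

Pairs whose geodesics pass through Fatima — Ximena–Dmitri: 1/2.
All other pairs contribute 0.
Summing the contributions gives betweenness(Fatima) = 1/2.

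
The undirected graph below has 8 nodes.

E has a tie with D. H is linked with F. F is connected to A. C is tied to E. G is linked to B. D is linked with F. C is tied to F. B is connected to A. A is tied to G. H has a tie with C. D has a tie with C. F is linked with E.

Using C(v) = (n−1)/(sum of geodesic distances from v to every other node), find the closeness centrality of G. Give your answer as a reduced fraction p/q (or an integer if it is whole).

7/16

Distances from G: A:1, B:1, C:3, D:3, E:3, F:2, H:3. Sum = 16.
n = 8, so closeness = 7/16.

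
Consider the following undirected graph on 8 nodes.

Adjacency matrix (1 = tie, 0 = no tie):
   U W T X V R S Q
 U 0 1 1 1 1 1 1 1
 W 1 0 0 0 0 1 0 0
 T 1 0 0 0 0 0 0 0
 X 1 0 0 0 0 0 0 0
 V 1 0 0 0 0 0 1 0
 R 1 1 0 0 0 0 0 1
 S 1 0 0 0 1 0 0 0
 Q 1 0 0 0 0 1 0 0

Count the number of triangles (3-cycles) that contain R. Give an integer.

R's neighbors: Q, U, and W.
Neighbor pairs that are themselves tied: R–Q–U; R–U–W. Each forms one triangle with R, for 2 in total.

2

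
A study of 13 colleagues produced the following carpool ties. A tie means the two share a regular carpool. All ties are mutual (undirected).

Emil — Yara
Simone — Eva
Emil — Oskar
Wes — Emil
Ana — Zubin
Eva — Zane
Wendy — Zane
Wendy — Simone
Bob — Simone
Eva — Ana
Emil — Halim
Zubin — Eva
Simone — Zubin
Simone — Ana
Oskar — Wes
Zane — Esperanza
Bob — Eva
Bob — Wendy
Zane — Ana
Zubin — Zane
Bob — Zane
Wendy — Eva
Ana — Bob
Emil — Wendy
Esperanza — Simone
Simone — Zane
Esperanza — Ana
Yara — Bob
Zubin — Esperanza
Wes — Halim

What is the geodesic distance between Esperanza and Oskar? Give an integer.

One shortest route is Esperanza – Zane – Wendy – Emil – Oskar, which uses 4 edges, and at distance 3 from Esperanza we only reach {Emil, Yara}, which does not include Oskar. So d(Esperanza,Oskar) = 4.

4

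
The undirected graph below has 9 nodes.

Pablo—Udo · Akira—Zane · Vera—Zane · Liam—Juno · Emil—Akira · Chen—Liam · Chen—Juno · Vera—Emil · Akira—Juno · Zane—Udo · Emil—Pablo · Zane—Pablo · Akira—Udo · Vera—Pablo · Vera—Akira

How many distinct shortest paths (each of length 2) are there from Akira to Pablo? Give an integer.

4

The shortest distance is 2. The length-2 paths are: Akira–Udo–Pablo; Akira–Zane–Pablo; Akira–Vera–Pablo; Akira–Emil–Pablo.
That gives 4 distinct shortest paths.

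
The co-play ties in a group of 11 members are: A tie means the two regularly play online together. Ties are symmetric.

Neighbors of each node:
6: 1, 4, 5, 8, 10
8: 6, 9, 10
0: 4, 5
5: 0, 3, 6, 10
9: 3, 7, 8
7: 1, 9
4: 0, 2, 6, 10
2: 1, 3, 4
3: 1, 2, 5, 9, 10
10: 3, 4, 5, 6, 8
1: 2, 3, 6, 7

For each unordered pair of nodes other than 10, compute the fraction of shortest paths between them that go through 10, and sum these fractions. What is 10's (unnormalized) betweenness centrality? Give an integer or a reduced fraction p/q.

Pairs whose geodesics pass through 10 — 0–8: 2/4; 3–6: 1/3; 3–8: 1/2; 3–4: 1/2; 2–8: 2/5; 5–8: 1/2; 5–4: 1/3; 8–4: 1/2; 9–4: 2/4.
All other pairs contribute 0.
Summing the contributions gives betweenness(10) = 61/15.

61/15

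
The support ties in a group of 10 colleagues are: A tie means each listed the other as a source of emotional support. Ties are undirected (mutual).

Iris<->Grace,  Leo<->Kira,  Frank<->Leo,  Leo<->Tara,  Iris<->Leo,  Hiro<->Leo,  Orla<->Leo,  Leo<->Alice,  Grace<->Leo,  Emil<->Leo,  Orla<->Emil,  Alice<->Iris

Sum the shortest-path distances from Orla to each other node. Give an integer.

16

Distances from Orla: Alice:2, Emil:1, Frank:2, Grace:2, Hiro:2, Iris:2, Kira:2, Leo:1, Tara:2.
Sum = 2 + 1 + 2 + 2 + 2 + 2 + 2 + 1 + 2 = 16.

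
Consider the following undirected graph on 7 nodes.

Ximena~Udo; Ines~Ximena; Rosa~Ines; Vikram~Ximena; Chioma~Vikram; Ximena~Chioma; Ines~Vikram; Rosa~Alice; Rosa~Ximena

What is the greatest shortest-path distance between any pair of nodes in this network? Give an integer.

3

Eccentricity of each node (its greatest distance to any other): Alice:3, Chioma:3, Ines:2, Rosa:2, Udo:3, Vikram:3, Ximena:2.
The maximum eccentricity is 3, realized for instance by the pair Alice–Vikram via Alice – Rosa – Ximena – Vikram. So the diameter is 3.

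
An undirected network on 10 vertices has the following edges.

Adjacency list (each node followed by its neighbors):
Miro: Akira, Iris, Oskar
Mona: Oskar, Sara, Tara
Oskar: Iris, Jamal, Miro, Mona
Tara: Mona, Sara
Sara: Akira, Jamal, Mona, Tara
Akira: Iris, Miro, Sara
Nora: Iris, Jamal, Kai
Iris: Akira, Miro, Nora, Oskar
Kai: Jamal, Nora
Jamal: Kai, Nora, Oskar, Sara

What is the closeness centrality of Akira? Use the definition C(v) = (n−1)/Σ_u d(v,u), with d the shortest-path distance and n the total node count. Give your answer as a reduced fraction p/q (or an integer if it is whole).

Distances from Akira: Iris:1, Jamal:2, Kai:3, Miro:1, Mona:2, Nora:2, Oskar:2, Sara:1, Tara:2. Sum = 16.
n = 10, so closeness = 9/16.

9/16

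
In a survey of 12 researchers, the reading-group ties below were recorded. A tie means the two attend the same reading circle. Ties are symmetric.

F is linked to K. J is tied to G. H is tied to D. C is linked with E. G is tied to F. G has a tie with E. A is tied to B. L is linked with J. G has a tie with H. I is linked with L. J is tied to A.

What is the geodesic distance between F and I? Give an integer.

One shortest route is F – G – J – L – I, which uses 4 edges, and at distance 3 from F we only reach {A, C, D, L}, which does not include I. So d(F,I) = 4.

4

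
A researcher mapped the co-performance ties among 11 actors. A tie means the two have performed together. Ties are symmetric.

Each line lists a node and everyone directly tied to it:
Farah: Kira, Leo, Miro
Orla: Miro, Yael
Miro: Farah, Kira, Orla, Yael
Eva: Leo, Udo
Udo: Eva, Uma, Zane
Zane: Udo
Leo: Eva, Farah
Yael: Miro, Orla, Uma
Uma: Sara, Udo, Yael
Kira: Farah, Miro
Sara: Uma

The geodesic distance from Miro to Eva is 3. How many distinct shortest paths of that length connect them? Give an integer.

The shortest distance is 3, and the only length-3 path is Miro–Farah–Leo–Eva. So there is exactly 1 shortest path.

1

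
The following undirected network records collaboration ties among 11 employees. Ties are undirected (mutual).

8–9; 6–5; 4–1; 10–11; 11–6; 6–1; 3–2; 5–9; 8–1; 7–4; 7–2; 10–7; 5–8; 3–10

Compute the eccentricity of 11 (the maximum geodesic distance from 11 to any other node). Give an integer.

3

Distances from 11: 1:2, 2:3, 3:2, 4:3, 5:2, 6:1, 7:2, 8:3, 9:3, 10:1.
The largest is 3 (to 2, 4, 8, and 9), so the eccentricity of 11 is 3.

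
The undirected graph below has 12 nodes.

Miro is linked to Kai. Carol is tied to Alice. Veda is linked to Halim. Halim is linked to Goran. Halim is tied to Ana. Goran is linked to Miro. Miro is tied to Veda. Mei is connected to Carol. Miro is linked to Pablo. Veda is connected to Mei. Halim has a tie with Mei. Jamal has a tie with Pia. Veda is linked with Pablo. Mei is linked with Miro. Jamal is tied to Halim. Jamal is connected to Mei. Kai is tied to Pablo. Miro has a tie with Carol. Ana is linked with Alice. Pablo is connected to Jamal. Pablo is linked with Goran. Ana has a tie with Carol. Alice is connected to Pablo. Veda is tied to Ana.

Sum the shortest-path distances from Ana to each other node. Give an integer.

20

Distances from Ana: Alice:1, Carol:1, Goran:2, Halim:1, Jamal:2, Kai:3, Mei:2, Miro:2, Pablo:2, Pia:3, Veda:1.
Sum = 1 + 1 + 2 + 1 + 2 + 3 + 2 + 2 + 2 + 3 + 1 = 20.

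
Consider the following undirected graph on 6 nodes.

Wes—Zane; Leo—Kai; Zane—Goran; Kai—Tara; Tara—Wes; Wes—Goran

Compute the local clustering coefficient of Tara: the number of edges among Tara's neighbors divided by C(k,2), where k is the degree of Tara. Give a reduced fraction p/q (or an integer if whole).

Tara's neighbors: Kai and Wes (k = 2).
Possible neighbor pairs: C(2,2) = 1. Edges among them: none → e = 0.
Clustering(Tara) = 0/1.

0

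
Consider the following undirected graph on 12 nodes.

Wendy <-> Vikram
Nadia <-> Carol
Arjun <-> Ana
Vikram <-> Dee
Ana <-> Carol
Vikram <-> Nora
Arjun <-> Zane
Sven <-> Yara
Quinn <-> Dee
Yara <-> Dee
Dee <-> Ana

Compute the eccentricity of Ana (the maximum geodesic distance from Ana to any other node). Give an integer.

Distances from Ana: Arjun:1, Carol:1, Dee:1, Nadia:2, Nora:3, Quinn:2, Sven:3, Vikram:2, Wendy:3, Yara:2, Zane:2.
The largest is 3 (to Wendy, Nora, and Sven), so the eccentricity of Ana is 3.

3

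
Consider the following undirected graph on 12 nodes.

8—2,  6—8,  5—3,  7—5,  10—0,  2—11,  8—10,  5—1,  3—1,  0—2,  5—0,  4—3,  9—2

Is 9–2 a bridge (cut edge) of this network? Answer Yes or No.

Yes

Without the 9–2 edge there is no alternate route between 9 and 2, so the network disconnects. It is a bridge.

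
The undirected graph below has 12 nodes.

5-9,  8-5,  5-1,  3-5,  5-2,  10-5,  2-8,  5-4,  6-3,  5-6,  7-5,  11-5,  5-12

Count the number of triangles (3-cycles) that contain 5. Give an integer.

2

5's neighbors: 1, 2, 3, 4, 6, 7, 8, 9, 10, 11, and 12.
Neighbor pairs that are themselves tied: 5–2–8; 5–3–6. Each forms one triangle with 5, for 2 in total.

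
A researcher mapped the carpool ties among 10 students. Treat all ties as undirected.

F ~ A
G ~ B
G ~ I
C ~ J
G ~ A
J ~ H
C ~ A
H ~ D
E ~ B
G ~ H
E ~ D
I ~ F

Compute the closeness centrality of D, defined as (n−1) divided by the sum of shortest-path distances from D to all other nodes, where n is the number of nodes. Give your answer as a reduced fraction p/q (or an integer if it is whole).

Distances from D: A:3, B:2, C:3, E:1, F:4, G:2, H:1, I:3, J:2. Sum = 21.
n = 10, so closeness = 9/21 = 3/7.

3/7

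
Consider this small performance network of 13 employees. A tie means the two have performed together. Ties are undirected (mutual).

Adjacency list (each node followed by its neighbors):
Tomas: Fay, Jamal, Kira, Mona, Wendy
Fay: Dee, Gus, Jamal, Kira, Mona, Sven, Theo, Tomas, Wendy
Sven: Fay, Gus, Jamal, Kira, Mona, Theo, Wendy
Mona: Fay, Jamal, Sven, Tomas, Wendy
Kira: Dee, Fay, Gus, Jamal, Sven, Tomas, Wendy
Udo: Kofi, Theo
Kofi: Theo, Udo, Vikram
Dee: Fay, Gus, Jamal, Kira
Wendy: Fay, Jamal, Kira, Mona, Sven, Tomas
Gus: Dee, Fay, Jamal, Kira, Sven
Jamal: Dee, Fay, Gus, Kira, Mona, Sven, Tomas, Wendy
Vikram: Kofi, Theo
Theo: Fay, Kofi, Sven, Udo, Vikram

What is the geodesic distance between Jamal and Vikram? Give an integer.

One shortest route is Jamal – Fay – Theo – Vikram, which uses 3 edges, and at distance 2 from Jamal we only reach {Theo}, which does not include Vikram. So d(Jamal,Vikram) = 3.

3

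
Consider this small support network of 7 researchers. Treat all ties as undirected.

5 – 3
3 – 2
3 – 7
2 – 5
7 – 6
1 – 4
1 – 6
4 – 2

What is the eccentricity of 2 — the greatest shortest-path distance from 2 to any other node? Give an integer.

3

Distances from 2: 1:2, 3:1, 4:1, 5:1, 6:3, 7:2.
The largest is 3 (to 6), so the eccentricity of 2 is 3.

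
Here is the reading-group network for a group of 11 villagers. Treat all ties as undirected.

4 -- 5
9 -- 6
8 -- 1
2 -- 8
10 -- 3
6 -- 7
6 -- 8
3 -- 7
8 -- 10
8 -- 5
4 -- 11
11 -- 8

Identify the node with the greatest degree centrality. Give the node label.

8

Degrees — 1:1, 2:1, 3:2, 4:2, 5:2, 6:3, 7:2, 8:6, 9:1, 10:2, 11:2.
The maximum is 6, attained only by 8.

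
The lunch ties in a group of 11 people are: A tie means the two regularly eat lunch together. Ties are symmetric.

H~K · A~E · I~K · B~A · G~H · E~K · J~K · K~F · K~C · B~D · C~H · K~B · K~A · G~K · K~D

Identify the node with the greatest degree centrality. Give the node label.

Degrees — A:3, B:3, C:2, D:2, E:2, F:1, G:2, H:3, I:1, J:1, K:10.
The maximum is 10, attained only by K.

K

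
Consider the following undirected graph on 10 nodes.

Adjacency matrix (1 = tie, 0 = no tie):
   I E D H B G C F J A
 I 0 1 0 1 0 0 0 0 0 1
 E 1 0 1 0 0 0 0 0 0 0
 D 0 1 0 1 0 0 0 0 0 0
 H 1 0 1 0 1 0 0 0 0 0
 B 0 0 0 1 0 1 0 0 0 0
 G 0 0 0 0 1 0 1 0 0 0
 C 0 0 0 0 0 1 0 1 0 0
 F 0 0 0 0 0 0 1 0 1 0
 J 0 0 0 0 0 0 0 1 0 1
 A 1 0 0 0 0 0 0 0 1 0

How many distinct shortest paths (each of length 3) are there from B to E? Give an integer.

2

The shortest distance is 3. The length-3 paths are: B–H–I–E; B–H–D–E.
That gives 2 distinct shortest paths.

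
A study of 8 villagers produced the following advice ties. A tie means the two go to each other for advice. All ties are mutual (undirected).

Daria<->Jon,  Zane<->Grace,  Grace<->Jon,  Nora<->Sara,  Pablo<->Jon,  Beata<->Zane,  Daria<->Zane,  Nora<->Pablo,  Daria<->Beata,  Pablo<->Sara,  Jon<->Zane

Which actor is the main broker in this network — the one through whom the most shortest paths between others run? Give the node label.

Jon

Unnormalized betweenness of each node: Beata:0, Daria:2, Grace:0, Jon:25/2, Nora:0, Pablo:10, Sara:0, Zane:7/2.
Jon has the largest value, 25/2, making it the main broker — the node through which the most shortest paths run.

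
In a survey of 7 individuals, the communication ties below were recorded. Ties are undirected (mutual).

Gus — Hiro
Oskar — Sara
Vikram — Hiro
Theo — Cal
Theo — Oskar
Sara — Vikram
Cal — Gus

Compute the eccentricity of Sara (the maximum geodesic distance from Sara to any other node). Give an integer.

Distances from Sara: Cal:3, Gus:3, Hiro:2, Oskar:1, Theo:2, Vikram:1.
The largest is 3 (to Cal and Gus), so the eccentricity of Sara is 3.

3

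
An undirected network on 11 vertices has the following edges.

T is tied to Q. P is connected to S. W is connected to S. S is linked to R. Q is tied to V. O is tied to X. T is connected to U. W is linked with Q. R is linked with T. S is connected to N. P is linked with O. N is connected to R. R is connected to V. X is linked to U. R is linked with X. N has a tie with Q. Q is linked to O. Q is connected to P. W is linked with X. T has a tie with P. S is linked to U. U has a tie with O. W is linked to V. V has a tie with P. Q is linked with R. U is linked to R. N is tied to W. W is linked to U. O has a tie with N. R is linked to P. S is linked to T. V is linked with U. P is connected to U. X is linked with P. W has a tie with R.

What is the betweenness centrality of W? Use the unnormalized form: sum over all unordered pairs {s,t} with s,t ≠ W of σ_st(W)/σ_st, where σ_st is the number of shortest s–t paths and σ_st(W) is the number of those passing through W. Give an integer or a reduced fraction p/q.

137/60

Pairs whose geodesics pass through W — V–N: 1/3; V–S: 1/4; V–X: 1/4; N–U: 1/4; N–X: 1/3; U–Q: 1/6; S–X: 1/4; S–Q: 1/5; X–Q: 1/4.
All other pairs contribute 0.
Summing the contributions gives betweenness(W) = 137/60.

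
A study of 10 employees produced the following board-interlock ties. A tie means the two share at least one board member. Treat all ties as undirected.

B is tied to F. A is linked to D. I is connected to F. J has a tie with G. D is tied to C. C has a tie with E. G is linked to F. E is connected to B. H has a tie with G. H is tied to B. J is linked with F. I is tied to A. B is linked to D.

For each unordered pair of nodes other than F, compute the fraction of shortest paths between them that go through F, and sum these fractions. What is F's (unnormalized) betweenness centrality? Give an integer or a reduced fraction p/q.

13

Pairs whose geodesics pass through F — G–B: 1/2; G–E: 1/2; G–C: 2/4; G–D: 1/2; G–A: 1; G–I: 1; H–I: 2/2; B–I: 1; B–J: 1; E–I: 1; E–J: 1; C–J: 2/2; D–J: 1; A–J: 1 … (+1 more pairs).
All other pairs contribute 0.
Summing the contributions gives betweenness(F) = 13.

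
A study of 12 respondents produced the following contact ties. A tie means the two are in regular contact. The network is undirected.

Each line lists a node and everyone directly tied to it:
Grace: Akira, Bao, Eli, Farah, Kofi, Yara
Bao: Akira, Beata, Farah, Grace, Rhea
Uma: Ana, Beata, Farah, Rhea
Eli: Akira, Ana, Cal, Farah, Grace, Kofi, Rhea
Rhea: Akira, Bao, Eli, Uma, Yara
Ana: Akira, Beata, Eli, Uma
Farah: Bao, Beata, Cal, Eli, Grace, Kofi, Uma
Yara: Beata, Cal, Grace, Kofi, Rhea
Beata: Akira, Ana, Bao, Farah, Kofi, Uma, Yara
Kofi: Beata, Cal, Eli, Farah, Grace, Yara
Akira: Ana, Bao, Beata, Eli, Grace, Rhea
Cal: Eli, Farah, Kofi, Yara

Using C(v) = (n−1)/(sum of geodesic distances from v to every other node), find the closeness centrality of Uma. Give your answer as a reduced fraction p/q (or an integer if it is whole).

Distances from Uma: Akira:2, Ana:1, Bao:2, Beata:1, Cal:2, Eli:2, Farah:1, Grace:2, Kofi:2, Rhea:1, Yara:2. Sum = 18.
n = 12, so closeness = 11/18.

11/18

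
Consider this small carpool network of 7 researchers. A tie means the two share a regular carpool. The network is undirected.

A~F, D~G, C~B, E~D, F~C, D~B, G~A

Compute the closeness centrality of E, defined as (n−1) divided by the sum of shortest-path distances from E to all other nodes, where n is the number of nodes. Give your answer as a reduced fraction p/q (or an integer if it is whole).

Distances from E: A:3, B:2, C:3, D:1, F:4, G:2. Sum = 15.
n = 7, so closeness = 6/15 = 2/5.

2/5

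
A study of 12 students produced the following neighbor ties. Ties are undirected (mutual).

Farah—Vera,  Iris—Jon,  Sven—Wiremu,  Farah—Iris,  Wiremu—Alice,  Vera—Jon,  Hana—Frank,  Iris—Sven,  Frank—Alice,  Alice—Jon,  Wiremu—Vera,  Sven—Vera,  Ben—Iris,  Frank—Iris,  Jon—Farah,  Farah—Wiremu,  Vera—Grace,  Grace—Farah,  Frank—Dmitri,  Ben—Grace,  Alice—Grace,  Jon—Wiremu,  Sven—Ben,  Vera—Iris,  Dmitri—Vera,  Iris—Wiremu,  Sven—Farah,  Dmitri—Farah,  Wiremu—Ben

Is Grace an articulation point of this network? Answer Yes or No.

No

Even without Grace, every remaining node can still reach every other (the residual graph is connected), so Grace is not a cut vertex.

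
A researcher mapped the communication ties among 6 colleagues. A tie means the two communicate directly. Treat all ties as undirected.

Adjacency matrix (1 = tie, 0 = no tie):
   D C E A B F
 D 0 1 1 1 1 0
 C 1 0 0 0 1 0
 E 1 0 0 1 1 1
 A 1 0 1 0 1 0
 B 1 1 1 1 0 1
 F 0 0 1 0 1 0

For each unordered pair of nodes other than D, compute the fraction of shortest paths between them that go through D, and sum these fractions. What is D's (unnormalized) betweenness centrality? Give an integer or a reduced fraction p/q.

1

Pairs whose geodesics pass through D — C–E: 1/2; C–A: 1/2.
All other pairs contribute 0.
Summing the contributions gives betweenness(D) = 1.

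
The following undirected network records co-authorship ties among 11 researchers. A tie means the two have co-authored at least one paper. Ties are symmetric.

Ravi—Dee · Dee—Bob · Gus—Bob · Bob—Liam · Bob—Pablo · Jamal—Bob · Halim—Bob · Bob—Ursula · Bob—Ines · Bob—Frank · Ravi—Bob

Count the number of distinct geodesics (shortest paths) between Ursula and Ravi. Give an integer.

The shortest distance is 2, and the only length-2 path is Ursula–Bob–Ravi. So there is exactly 1 shortest path.

1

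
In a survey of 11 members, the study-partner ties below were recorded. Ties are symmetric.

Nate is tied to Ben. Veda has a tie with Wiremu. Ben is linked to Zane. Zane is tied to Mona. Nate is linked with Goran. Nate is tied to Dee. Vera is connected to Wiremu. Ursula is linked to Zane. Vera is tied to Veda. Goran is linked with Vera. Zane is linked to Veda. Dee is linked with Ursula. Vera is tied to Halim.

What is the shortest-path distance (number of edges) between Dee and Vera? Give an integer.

3

One shortest route is Dee – Nate – Goran – Vera, which uses 3 edges, and at distance 2 from Dee we only reach {Ben, Goran, Zane}, which does not include Vera. So d(Dee,Vera) = 3.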